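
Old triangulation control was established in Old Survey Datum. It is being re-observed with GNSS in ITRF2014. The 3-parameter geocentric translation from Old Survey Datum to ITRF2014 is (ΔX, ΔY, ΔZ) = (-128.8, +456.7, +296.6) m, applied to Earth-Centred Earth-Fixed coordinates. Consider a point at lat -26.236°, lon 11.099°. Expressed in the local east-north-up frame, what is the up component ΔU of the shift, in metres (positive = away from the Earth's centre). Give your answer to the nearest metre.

ΔU = -166 m

The local up (radial) axis is (cos φ cos λ, cos φ sin λ, sin φ), giving ΔU = -113.370 + 78.860 − 131.118 = -165.63 m.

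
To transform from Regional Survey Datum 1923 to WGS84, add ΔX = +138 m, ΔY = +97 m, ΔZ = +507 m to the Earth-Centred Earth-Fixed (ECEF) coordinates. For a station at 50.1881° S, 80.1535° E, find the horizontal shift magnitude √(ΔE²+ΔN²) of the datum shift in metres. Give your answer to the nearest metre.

The local east axis at (φ, λ) is (−sin λ, cos λ, 0), so ΔE = −sin(80.1535°)·138 + cos(80.1535°)·97 = -119.38 m.
The local north axis is (−sin φ cos λ, −sin φ sin λ, cos φ), giving ΔN = 18.128 + 73.413 + 324.617 = 416.16 m.
Horizontal magnitude = √(ΔE² + ΔN²) = √((-119.38)² + 416.16²) = 432.94 m.

433 m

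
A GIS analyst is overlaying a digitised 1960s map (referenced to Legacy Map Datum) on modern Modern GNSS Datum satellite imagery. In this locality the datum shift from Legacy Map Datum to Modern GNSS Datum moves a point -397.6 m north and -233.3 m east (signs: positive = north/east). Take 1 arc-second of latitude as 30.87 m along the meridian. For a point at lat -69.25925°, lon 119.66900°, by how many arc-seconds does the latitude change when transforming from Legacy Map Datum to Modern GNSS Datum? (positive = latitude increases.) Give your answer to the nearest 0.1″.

1″ of latitude = 30.87 m, so Δφ = -397.6 / 30.87 = -12.880″.

Δφ = -12.9″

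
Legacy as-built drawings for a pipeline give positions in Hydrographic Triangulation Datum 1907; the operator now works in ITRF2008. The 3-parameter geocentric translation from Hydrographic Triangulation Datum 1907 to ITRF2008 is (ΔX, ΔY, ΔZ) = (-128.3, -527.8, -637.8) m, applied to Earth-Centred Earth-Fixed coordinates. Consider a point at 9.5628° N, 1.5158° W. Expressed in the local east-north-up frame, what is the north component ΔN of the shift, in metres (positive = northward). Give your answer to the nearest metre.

At φ = 9.5628°, λ = -1.5158°: sin φ = 0.166129, cos φ = 0.986104, sin λ = -0.026453, cos λ = 0.999650.
ΔN = −sin φ cos λ·ΔX − sin φ sin λ·ΔY + cos φ·ΔZ = −(0.166129)(0.999650)(-128.3) − (0.166129)(-0.026453)(-527.8) + (0.986104)(-637.8) = -609.95 m.

ΔN = -610 m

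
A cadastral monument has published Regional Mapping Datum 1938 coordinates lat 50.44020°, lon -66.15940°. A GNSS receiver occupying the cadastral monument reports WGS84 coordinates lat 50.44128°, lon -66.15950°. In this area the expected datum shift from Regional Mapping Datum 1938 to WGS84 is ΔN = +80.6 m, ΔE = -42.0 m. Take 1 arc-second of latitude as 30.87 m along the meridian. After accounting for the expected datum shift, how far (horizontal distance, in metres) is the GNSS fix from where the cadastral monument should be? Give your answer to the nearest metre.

53 m

Observed coordinate differences: Δφ = +0.00108°, Δλ = -0.00010°.
Converting to metres (1° lat = 111132 m, cos φ = 0.636883): observed ΔN = 120.0 m, observed ΔE = -7.1 m.
Subtracting the expected shift leaves a residual of 120.0 − (80.6) = 39.4 m north and -7.1 − (-42.0) = 34.9 m east.
Residual distance = √(39.4² + 34.9²) = 52.7 m.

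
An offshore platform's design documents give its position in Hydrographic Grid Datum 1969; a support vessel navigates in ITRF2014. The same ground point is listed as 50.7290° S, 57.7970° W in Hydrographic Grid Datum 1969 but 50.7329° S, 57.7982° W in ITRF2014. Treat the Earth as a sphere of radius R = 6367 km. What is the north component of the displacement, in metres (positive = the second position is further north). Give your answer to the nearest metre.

ΔN = -433 m

Δφ = -50.7329° − -50.7290° = -0.0039°; Δλ = -57.7982° − -57.7970° = -0.0012°.
1° along a meridian = πR/180 = 111125 m.
ΔN = Δφ × 111125 = -433.4 m; ΔE = Δλ × 111125 × cos(-50.7290°) = -0.0012 × 111125 × 0.632989 = -84.4 m.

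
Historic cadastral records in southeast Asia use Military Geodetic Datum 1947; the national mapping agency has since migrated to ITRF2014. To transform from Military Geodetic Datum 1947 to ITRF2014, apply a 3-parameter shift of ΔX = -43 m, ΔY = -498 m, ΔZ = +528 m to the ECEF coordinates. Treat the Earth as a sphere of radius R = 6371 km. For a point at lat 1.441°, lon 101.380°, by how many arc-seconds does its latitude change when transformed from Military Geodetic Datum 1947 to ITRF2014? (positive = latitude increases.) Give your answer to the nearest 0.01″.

Δφ = 17.48″

sin φ = 0.025148, cos φ = 0.999684, sin λ = 0.980340, cos λ = -0.197315.
North component: ΔN = −sin φ cos λ·ΔX − sin φ sin λ·ΔY + cos φ·ΔZ = −(0.025148)(-0.197315)(-43) − (0.025148)(0.980340)(-498) + (0.999684)(528) = 539.90 m.
1° of latitude spans πR/180 = 111195 m, so Δφ = 539.90 / 111195 × 3600 = 17.479″.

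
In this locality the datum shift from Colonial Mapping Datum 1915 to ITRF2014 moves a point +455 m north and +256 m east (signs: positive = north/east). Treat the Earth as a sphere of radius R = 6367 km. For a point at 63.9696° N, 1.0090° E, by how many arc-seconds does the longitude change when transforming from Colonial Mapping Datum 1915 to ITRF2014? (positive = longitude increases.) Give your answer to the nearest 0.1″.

Δλ = 18.9″

At latitude 63.9696°, cos φ = 0.438848.
One radian of longitude at latitude φ spans R cos φ, so Δλ = ΔE / (R cos φ) = 256.0 / (6367000 × 0.438848) = 9.1620e-05 rad = 18.898″.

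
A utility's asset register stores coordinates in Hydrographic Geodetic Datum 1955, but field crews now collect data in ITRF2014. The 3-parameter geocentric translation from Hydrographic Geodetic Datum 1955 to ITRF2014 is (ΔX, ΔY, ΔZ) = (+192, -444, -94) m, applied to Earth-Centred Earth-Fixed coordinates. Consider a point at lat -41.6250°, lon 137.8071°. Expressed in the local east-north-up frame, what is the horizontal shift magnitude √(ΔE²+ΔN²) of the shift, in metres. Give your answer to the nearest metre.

At φ = -41.6250°, λ = 137.8071°: sin φ = -0.664252, cos φ = 0.747508, sin λ = 0.671629, cos λ = -0.740888.
ΔE = −sin λ·ΔX + cos λ·ΔY = −(0.671629)·(192) + (-0.740888)·(-444) = 200.00 m.
ΔN = −sin φ cos λ·ΔX − sin φ sin λ·ΔY + cos φ·ΔZ = −(-0.664252)(-0.740888)(192) − (-0.664252)(0.671629)(-444) + (0.747508)(-94) = -362.84 m.
Horizontal magnitude = √(ΔE² + ΔN²) = √(200.00² + (-362.84)²) = 414.31 m.

414 m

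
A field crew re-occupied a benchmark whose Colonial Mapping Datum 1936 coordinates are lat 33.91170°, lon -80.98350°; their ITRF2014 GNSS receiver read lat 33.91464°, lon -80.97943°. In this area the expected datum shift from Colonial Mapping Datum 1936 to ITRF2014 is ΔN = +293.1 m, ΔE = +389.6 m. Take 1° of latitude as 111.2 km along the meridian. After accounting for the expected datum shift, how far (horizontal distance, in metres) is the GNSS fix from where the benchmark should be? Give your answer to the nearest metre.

Observed coordinate differences: Δφ = +0.00294°, Δλ = +0.00407°.
Converting to metres (1° lat = 111200 m, cos φ = 0.829898): observed ΔN = 326.9 m, observed ΔE = 375.6 m.
Subtracting the expected shift leaves a residual of 326.9 − (293.1) = 33.8 m north and 375.6 − (389.6) = -14.0 m east.
Residual distance = √(33.8² + (-14.0)²) = 36.6 m.

37 m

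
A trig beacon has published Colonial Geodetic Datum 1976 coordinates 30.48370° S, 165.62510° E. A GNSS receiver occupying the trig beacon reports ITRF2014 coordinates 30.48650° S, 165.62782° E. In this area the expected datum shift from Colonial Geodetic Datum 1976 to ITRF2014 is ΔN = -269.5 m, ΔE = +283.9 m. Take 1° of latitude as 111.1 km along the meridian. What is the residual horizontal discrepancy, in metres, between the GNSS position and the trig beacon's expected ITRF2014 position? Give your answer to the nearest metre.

48 m

Observed coordinate differences: Δφ = -0.00280°, Δλ = +0.00272°.
Converting to metres (1° lat = 111100 m, cos φ = 0.861774): observed ΔN = -311.1 m, observed ΔE = 260.4 m.
Subtracting the expected shift leaves a residual of -311.1 − (-269.5) = -41.6 m north and 260.4 − (283.9) = -23.5 m east.
Residual distance = √((-41.6)² + (-23.5)²) = 47.8 m.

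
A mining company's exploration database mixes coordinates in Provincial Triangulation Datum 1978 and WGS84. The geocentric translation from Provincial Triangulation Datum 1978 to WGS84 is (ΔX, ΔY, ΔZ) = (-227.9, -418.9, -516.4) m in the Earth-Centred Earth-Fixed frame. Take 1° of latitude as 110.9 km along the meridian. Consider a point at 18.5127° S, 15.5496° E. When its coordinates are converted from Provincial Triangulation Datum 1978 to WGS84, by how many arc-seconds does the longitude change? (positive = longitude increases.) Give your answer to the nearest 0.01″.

sin φ = -0.317515, cos φ = 0.948253, sin λ = 0.268072, cos λ = 0.963399.
East component: ΔE = −sin λ·ΔX + cos λ·ΔY = −(0.268072)(-227.9) + (0.963399)(-418.9) = -342.47 m.
1° of latitude spans 110900 m; at latitude φ, 1° of longitude spans that × cos φ = 105161.3 m, so Δλ = -342.47 / 105161.3 × 3600 = -11.724″.

Δλ = -11.72″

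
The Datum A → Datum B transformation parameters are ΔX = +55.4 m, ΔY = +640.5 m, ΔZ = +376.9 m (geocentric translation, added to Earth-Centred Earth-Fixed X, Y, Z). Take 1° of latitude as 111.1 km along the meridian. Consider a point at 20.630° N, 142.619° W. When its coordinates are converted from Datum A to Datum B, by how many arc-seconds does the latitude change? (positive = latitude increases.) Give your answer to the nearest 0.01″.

sin φ = 0.352332, cos φ = 0.935875, sin λ = -0.607112, cos λ = -0.794616.
North component: ΔN = −sin φ cos λ·ΔX − sin φ sin λ·ΔY + cos φ·ΔZ = −(0.352332)(-0.794616)(55.4) − (0.352332)(-0.607112)(640.5) + (0.935875)(376.9) = 505.25 m.
1° of latitude spans 111100 m, so Δφ = 505.25 / 111100 × 3600 = 16.372″.

Δφ = 16.37″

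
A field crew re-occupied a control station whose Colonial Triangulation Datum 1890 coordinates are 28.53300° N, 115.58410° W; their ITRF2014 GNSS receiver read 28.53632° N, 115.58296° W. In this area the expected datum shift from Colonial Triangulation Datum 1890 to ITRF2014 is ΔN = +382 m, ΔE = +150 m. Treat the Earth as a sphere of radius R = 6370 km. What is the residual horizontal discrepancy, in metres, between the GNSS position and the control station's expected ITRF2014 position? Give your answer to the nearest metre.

Observed coordinate differences: Δφ = +0.00332°, Δλ = +0.00114°.
Converting to metres (1° lat = 111177 m, cos φ = 0.878542): observed ΔN = 369.1 m, observed ΔE = 111.3 m.
Subtracting the expected shift leaves a residual of 369.1 − (382) = -12.9 m north and 111.3 − (150) = -38.7 m east.
Residual distance = √((-12.9)² + (-38.7)²) = 40.7 m.

41 m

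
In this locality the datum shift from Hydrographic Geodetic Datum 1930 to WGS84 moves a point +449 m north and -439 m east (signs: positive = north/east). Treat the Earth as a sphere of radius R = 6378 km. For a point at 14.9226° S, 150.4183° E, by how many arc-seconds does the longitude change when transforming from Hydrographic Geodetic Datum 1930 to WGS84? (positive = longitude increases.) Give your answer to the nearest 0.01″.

At latitude -14.9226°, cos φ = 0.966275.
One radian of longitude at latitude φ spans R cos φ, so Δλ = ΔE / (R cos φ) = -439.0 / (6378000 × 0.966275) = -7.1233e-05 rad = -14.693″.

Δλ = -14.69″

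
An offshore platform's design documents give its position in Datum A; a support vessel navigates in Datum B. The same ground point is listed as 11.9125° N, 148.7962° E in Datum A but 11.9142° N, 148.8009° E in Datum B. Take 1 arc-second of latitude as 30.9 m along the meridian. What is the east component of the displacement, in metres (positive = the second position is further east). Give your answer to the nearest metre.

ΔE = 512 m

Δφ = 11.9142° − 11.9125° = +0.0017°; Δλ = 148.8009° − 148.7962° = +0.0047°.
1° of latitude = 3600 × 30.90 = 111240 m.
ΔN = Δφ × 111240 = 189.1 m; ΔE = Δλ × 111240 × cos(11.9125°) = +0.0047 × 111240 × 0.978464 = 511.6 m.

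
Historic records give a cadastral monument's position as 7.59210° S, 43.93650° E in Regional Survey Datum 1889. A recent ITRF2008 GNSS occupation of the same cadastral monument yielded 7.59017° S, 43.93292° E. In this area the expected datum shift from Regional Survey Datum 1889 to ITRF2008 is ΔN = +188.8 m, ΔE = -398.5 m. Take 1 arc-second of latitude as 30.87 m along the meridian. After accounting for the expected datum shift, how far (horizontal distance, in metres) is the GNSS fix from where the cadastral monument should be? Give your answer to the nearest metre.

Observed coordinate differences: Δφ = +0.00193°, Δλ = -0.00358°.
Converting to metres (1° lat = 111132 m, cos φ = 0.991234): observed ΔN = 214.5 m, observed ΔE = -394.4 m.
Subtracting the expected shift leaves a residual of 214.5 − (188.8) = 25.7 m north and -394.4 − (-398.5) = 4.1 m east.
Residual distance = √(25.7² + 4.1²) = 26.0 m.

26 m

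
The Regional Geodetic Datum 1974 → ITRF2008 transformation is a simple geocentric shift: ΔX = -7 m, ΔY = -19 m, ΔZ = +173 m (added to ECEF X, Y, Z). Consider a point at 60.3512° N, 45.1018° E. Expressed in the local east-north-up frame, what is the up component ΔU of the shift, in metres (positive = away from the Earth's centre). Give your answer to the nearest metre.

The local up (radial) axis is (cos φ cos λ, cos φ sin λ, sin φ), giving ΔU = -2.444 − 6.658 + 150.350 = 141.25 m.

ΔU = 141 m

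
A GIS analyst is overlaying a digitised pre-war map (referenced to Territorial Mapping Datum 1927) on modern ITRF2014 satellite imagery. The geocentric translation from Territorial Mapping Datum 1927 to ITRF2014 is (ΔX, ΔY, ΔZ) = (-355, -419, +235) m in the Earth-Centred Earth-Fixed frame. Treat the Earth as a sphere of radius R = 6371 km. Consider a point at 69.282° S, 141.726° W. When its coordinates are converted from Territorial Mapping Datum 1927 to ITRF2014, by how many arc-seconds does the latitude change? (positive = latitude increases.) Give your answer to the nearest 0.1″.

sin φ = -0.935333, cos φ = 0.353769, sin λ = -0.619423, cos λ = -0.785058.
North component: ΔN = −sin φ cos λ·ΔX − sin φ sin λ·ΔY + cos φ·ΔZ = −(-0.935333)(-0.785058)(-355) − (-0.935333)(-0.619423)(-419) + (0.353769)(235) = 586.56 m.
1° of latitude spans πR/180 = 111195 m, so Δφ = 586.56 / 111195 × 3600 = 18.990″.

Δφ = 19.0″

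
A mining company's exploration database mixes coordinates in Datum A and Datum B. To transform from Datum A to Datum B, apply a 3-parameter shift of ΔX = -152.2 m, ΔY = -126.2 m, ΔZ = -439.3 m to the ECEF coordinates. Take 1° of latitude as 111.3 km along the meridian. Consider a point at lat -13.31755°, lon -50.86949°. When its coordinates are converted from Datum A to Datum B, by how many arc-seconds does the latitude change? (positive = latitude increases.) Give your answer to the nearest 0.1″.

Δφ = -13.8″

sin φ = -0.230348, cos φ = 0.973108, sin λ = -0.775710, cos λ = 0.631089.
North component: ΔN = −sin φ cos λ·ΔX − sin φ sin λ·ΔY + cos φ·ΔZ = −(-0.230348)(0.631089)(-152.2) − (-0.230348)(-0.775710)(-126.2) + (0.973108)(-439.3) = -427.06 m.
1° of latitude spans 111300 m, so Δφ = -427.06 / 111300 × 3600 = -13.813″.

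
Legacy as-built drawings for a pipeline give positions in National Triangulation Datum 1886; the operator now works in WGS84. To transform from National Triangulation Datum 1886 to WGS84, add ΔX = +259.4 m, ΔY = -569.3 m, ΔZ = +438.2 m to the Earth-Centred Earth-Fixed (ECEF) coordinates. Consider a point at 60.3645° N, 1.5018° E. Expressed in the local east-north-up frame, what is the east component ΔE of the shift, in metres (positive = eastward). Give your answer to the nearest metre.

At φ = 60.3645°, λ = 1.5018°: sin φ = 0.869189, cos φ = 0.494481, sin λ = 0.026208, cos λ = 0.999657.
ΔE = −sin λ·ΔX + cos λ·ΔY = −(0.026208)·(259.4) + (0.999657)·(-569.3) = -575.90 m.

ΔE = -576 m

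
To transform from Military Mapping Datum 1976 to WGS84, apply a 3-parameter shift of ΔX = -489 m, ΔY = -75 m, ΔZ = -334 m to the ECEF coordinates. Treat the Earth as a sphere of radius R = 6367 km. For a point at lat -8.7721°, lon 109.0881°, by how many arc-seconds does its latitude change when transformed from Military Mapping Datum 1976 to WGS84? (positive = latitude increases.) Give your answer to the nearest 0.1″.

Δφ = -10.3″

sin φ = -0.152505, cos φ = 0.988303, sin λ = 0.945017, cos λ = -0.327022.
North component: ΔN = −sin φ cos λ·ΔX − sin φ sin λ·ΔY + cos φ·ΔZ = −(-0.152505)(-0.327022)(-489) − (-0.152505)(0.945017)(-75) + (0.988303)(-334) = -316.51 m.
1° of latitude spans πR/180 = 111125 m, so Δφ = -316.51 / 111125 × 3600 = -10.254″.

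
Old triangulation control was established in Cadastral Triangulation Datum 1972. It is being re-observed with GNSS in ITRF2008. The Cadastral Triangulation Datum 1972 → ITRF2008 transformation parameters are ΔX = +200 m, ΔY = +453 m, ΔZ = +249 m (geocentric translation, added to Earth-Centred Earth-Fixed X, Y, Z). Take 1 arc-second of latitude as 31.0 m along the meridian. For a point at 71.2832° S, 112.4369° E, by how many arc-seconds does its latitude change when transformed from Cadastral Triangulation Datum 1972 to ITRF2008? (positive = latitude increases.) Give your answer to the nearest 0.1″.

Δφ = 13.0″

sin φ = -0.947116, cos φ = 0.320891, sin λ = 0.924300, cos λ = -0.381666.
North component: ΔN = −sin φ cos λ·ΔX − sin φ sin λ·ΔY + cos φ·ΔZ = −(-0.947116)(-0.381666)(200) − (-0.947116)(0.924300)(453) + (0.320891)(249) = 404.17 m.
1° of latitude spans 3600 × 31.00 = 111600 m, so Δφ = 404.17 / 111600 × 3600 = 13.038″.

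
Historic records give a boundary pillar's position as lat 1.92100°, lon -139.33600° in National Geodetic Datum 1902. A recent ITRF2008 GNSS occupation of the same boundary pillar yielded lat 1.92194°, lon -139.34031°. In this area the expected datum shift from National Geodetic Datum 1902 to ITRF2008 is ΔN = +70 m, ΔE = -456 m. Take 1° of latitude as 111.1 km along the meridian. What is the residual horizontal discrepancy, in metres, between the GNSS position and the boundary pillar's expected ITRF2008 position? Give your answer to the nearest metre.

41 m

Observed coordinate differences: Δφ = +0.00094°, Δλ = -0.00431°.
Converting to metres (1° lat = 111100 m, cos φ = 0.999438): observed ΔN = 104.4 m, observed ΔE = -478.6 m.
Subtracting the expected shift leaves a residual of 104.4 − (70) = 34.4 m north and -478.6 − (-456) = -22.6 m east.
Residual distance = √(34.4² + (-22.6)²) = 41.2 m.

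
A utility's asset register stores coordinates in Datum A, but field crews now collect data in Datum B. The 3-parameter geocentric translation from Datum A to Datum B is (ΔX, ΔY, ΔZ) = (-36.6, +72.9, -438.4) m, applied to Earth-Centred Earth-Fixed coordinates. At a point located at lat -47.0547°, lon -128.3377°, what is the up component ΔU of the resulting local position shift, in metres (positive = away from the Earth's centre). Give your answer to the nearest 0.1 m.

ΔU = 297.4 m

The local up (radial) axis is (cos φ cos λ, cos φ sin λ, sin φ), giving ΔU = 15.467 − 38.957 + 320.911 = 297.42 m.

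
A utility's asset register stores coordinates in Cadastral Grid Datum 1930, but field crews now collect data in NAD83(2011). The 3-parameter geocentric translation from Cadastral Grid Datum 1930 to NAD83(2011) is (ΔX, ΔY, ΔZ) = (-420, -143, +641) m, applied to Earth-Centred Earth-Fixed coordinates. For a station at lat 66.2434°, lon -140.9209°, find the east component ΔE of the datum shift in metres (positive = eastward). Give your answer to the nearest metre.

ΔE = -154 m

The local east axis at (φ, λ) is (−sin λ, cos λ, 0), so ΔE = −sin(-140.9209°)·(-420) + cos(-140.9209°)·(-143) = -153.76 m.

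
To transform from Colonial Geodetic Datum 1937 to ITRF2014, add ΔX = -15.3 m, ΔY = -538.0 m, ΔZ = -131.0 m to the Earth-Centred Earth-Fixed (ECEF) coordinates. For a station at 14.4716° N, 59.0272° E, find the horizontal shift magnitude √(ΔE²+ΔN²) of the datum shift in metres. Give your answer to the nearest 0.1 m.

At φ = 14.4716°, λ = 59.0272°: sin φ = 0.249900, cos φ = 0.968272, sin λ = 0.857412, cos λ = 0.514631.
ΔE = −sin λ·ΔX + cos λ·ΔY = −(0.857412)·(-15.3) + (0.514631)·(-538.0) = -263.75 m.
ΔN = −sin φ cos λ·ΔX − sin φ sin λ·ΔY + cos φ·ΔZ = −(0.249900)(0.514631)(-15.3) − (0.249900)(0.857412)(-538.0) + (0.968272)(-131.0) = -9.60 m.
Horizontal magnitude = √(ΔE² + ΔN²) = √((-263.75)² + (-9.60)²) = 263.93 m.

263.9 m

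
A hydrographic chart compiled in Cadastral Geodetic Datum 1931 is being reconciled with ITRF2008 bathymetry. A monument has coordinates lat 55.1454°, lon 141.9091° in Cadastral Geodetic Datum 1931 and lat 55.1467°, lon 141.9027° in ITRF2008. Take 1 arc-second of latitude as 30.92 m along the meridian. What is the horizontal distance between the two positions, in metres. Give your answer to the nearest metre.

Δφ = 55.1467° − 55.1454° = +0.0013°; Δλ = 141.9027° − 141.9091° = -0.0064°.
1° of latitude = 3600 × 30.92 = 111312 m.
ΔN = Δφ × 111312 = 144.7 m; ΔE = Δλ × 111312 × cos(55.1454°) = -0.0064 × 111312 × 0.571496 = -407.1 m.
Distance = √(ΔE² + ΔN²) = √((-407.1)² + 144.7²) = 432.1 m.

432 m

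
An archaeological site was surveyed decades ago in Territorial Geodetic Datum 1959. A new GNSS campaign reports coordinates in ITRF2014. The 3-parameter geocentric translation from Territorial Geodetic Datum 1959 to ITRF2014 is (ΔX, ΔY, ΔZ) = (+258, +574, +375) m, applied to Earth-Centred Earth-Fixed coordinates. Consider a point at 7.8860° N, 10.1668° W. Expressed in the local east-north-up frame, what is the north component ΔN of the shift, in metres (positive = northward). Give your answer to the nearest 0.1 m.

ΔN = 350.5 m

The local north axis is (−sin φ cos λ, −sin φ sin λ, cos φ), giving ΔN = -34.842 + 13.901 + 371.454 = 350.51 m.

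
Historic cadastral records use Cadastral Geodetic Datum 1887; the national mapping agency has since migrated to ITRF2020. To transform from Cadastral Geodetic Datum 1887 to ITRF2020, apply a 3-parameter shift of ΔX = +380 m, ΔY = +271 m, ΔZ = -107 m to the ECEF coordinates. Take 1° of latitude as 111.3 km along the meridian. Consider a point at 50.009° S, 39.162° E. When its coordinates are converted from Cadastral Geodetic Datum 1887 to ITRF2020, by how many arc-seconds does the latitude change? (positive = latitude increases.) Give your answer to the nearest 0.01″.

Δφ = 9.32″

sin φ = -0.766145, cos φ = 0.642667, sin λ = 0.631515, cos λ = 0.775363.
North component: ΔN = −sin φ cos λ·ΔX − sin φ sin λ·ΔY + cos φ·ΔZ = −(-0.766145)(0.775363)(380) − (-0.766145)(0.631515)(271) + (0.642667)(-107) = 288.09 m.
1° of latitude spans 111300 m, so Δφ = 288.09 / 111300 × 3600 = 9.318″.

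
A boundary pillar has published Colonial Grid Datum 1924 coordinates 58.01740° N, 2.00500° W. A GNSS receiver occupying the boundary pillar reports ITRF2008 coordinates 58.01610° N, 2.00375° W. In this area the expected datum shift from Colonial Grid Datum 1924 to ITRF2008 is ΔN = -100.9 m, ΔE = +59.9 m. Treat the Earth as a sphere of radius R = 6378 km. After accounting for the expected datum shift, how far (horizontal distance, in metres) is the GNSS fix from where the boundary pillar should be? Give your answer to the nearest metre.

Observed coordinate differences: Δφ = -0.00130°, Δλ = +0.00125°.
Converting to metres (1° lat = 111317 m, cos φ = 0.529662): observed ΔN = -144.7 m, observed ΔE = 73.7 m.
Subtracting the expected shift leaves a residual of -144.7 − (-100.9) = -43.8 m north and 73.7 − (59.9) = 13.8 m east.
Residual distance = √((-43.8)² + 13.8²) = 45.9 m.

46 m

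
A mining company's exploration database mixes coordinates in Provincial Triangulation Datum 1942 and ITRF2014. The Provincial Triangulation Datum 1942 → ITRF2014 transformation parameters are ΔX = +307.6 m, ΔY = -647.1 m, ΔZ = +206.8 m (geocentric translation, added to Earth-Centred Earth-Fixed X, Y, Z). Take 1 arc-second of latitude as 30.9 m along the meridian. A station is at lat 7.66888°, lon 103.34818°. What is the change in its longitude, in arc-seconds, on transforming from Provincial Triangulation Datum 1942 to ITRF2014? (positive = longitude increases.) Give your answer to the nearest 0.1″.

sin φ = 0.133448, cos φ = 0.991056, sin λ = 0.972985, cos λ = -0.230868.
East component: ΔE = −sin λ·ΔX + cos λ·ΔY = −(0.972985)(307.6) + (-0.230868)(-647.1) = -149.90 m.
1° of latitude spans 3600 × 30.90 = 111240 m; at latitude φ, 1° of longitude spans that × cos φ = 110245.1 m, so Δλ = -149.90 / 110245.1 × 3600 = -4.895″.

Δλ = -4.9″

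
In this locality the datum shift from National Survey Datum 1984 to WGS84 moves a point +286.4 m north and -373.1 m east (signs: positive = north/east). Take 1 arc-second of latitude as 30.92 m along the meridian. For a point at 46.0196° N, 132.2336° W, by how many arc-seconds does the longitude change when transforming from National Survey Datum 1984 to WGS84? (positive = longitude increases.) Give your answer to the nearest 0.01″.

At latitude 46.0196°, cos φ = 0.694412.
1″ of longitude at this latitude = 30.92 × cos φ = 21.4712 m, so Δλ = -373.1 / 21.4712 = -17.377″.

Δλ = -17.38″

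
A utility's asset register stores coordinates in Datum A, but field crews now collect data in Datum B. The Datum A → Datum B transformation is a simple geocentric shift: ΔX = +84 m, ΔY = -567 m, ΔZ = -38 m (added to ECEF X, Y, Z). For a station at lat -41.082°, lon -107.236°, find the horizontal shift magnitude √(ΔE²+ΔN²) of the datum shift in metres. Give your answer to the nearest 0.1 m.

397.8 m

At φ = -41.082°, λ = -107.236°: sin φ = -0.657138, cos φ = 0.753770, sin λ = -0.955092, cos λ = -0.296308.
ΔE = −sin λ·ΔX + cos λ·ΔY = −(-0.955092)·(84) + (-0.296308)·(-567) = 248.23 m.
ΔN = −sin φ cos λ·ΔX − sin φ sin λ·ΔY + cos φ·ΔZ = −(-0.657138)(-0.296308)(84) − (-0.657138)(-0.955092)(-567) + (0.753770)(-38) = 310.87 m.
Horizontal magnitude = √(ΔE² + ΔN²) = √(248.23² + 310.87²) = 397.82 m.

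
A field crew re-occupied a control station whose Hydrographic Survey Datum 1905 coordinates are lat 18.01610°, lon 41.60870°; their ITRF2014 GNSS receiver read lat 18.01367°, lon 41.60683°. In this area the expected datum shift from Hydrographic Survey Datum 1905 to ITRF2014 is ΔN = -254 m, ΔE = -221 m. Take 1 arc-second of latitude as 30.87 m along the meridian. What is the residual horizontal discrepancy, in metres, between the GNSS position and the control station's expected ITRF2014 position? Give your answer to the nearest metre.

Observed coordinate differences: Δφ = -0.00243°, Δλ = -0.00187°.
Converting to metres (1° lat = 111132 m, cos φ = 0.950970): observed ΔN = -270.1 m, observed ΔE = -197.6 m.
Subtracting the expected shift leaves a residual of -270.1 − (-254) = -16.1 m north and -197.6 − (-221) = 23.4 m east.
Residual distance = √((-16.1)² + 23.4²) = 28.4 m.

28 m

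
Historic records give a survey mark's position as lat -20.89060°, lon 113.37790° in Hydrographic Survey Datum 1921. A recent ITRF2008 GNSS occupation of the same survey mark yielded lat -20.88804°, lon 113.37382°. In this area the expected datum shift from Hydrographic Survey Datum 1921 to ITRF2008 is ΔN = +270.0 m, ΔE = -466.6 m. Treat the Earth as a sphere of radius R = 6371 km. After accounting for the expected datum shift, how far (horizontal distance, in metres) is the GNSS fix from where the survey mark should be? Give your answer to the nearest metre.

Observed coordinate differences: Δφ = +0.00256°, Δλ = -0.00408°.
Converting to metres (1° lat = 111195 m, cos φ = 0.934263): observed ΔN = 284.7 m, observed ΔE = -423.9 m.
Subtracting the expected shift leaves a residual of 284.7 − (270.0) = 14.7 m north and -423.9 − (-466.6) = 42.7 m east.
Residual distance = √(14.7² + 42.7²) = 45.2 m.

45 m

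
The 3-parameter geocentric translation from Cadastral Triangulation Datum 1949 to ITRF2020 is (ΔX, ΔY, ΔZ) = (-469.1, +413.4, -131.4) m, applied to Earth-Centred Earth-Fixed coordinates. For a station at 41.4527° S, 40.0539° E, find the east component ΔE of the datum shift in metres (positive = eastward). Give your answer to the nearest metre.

ΔE = 618 m

The local east axis at (φ, λ) is (−sin λ, cos λ, 0), so ΔE = −sin(40.0539°)·(-469.1) + cos(40.0539°)·413.4 = 618.30 m.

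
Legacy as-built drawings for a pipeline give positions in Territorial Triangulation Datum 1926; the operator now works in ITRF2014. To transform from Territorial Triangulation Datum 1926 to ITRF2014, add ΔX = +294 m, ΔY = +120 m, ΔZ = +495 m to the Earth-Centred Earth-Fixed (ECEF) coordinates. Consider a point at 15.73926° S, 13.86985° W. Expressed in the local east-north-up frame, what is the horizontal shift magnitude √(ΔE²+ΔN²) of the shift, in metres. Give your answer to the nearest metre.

The local east axis at (φ, λ) is (−sin λ, cos λ, 0), so ΔE = −sin(-13.86985°)·294 + cos(-13.86985°)·120 = 186.98 m.
The local north axis is (−sin φ cos λ, −sin φ sin λ, cos φ), giving ΔN = 77.425 − 7.803 + 476.441 = 546.06 m.
Horizontal magnitude = √(ΔE² + ΔN²) = √(186.98² + 546.06²) = 577.19 m.

577 m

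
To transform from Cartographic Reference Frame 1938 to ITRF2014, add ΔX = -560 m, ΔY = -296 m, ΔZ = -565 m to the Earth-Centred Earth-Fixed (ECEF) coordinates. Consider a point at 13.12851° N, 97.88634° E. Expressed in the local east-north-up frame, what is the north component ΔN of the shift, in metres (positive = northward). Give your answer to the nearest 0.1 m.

ΔN = -501.1 m

At φ = 13.12851°, λ = 97.88634°: sin φ = 0.227136, cos φ = 0.973863, sin λ = 0.990542, cos λ = -0.137208.
ΔN = −sin φ cos λ·ΔX − sin φ sin λ·ΔY + cos φ·ΔZ = −(0.227136)(-0.137208)(-560) − (0.227136)(0.990542)(-296) + (0.973863)(-565) = -501.09 m.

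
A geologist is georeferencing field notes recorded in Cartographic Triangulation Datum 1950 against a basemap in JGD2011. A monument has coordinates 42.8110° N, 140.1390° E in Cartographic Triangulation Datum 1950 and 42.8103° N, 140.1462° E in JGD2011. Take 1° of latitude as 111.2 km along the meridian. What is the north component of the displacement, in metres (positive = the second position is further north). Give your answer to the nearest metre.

ΔN = -78 m

Δφ = 42.8103° − 42.8110° = -0.0007°; Δλ = 140.1462° − 140.1390° = +0.0072°.
ΔN = Δφ × 111200 = -77.8 m; ΔE = Δλ × 111200 × cos(42.8110°) = +0.0072 × 111200 × 0.733599 = 587.3 m.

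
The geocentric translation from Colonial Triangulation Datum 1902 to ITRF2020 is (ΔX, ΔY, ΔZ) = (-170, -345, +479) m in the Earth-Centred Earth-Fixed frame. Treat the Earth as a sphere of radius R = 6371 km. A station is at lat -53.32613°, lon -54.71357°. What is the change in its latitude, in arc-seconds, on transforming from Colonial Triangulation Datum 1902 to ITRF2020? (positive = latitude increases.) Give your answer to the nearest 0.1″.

sin φ = -0.802048, cos φ = 0.597259, sin λ = -0.816274, cos λ = 0.577664.
North component: ΔN = −sin φ cos λ·ΔX − sin φ sin λ·ΔY + cos φ·ΔZ = −(-0.802048)(0.577664)(-170) − (-0.802048)(-0.816274)(-345) + (0.597259)(479) = 433.19 m.
1° of latitude spans πR/180 = 111195 m, so Δφ = 433.19 / 111195 × 3600 = 14.025″.

Δφ = 14.0″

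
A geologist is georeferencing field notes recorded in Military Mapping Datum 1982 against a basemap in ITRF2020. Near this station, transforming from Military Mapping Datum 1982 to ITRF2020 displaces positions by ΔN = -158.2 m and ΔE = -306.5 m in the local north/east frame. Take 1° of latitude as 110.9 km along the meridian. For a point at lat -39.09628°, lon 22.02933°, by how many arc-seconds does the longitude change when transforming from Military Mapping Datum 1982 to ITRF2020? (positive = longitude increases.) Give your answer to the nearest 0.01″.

At latitude -39.09628°, cos φ = 0.776087.
1° of longitude at this latitude = 110.9 × cos φ = 86.07 km, so Δλ = -306.5 / 86068.1 = -0.0035611° = -12.820″.

Δλ = -12.82″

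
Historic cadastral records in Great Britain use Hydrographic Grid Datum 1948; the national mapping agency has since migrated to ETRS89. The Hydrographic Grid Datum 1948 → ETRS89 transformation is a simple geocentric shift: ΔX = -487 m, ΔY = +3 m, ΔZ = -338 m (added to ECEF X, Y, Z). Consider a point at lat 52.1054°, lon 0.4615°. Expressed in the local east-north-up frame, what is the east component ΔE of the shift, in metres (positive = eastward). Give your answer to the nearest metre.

ΔE = 7 m

At φ = 52.1054°, λ = 0.4615°: sin φ = 0.789142, cos φ = 0.614211, sin λ = 0.008055, cos λ = 0.999968.
ΔE = −sin λ·ΔX + cos λ·ΔY = −(0.008055)·(-487) + (0.999968)·(3) = 6.92 m.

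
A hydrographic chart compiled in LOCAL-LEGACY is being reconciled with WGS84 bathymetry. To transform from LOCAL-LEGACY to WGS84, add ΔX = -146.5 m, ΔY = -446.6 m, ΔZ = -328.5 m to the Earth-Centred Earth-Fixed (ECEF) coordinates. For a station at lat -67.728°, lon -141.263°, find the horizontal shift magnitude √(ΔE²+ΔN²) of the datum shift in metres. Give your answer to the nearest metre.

351 m

At φ = -67.728°, λ = -141.263°: sin φ = -0.925395, cos φ = 0.379004, sin λ = -0.625747, cos λ = -0.780026.
ΔE = −sin λ·ΔX + cos λ·ΔY = −(-0.625747)·(-146.5) + (-0.780026)·(-446.6) = 256.69 m.
ΔN = −sin φ cos λ·ΔX − sin φ sin λ·ΔY + cos φ·ΔZ = −(-0.925395)(-0.780026)(-146.5) − (-0.925395)(-0.625747)(-446.6) + (0.379004)(-328.5) = 239.86 m.
Horizontal magnitude = √(ΔE² + ΔN²) = √(256.69² + 239.86²) = 351.31 m.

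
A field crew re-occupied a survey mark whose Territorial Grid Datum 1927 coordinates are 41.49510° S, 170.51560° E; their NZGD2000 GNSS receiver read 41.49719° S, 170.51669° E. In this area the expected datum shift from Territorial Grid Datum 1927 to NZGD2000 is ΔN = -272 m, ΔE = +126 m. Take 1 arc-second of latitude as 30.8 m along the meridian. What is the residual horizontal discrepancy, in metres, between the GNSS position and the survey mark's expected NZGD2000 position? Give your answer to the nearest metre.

Observed coordinate differences: Δφ = -0.00209°, Δλ = +0.00109°.
Converting to metres (1° lat = 110880 m, cos φ = 0.749012): observed ΔN = -231.7 m, observed ΔE = 90.5 m.
Subtracting the expected shift leaves a residual of -231.7 − (-272) = 40.3 m north and 90.5 − (126) = -35.5 m east.
Residual distance = √(40.3² + (-35.5)²) = 53.7 m.

54 m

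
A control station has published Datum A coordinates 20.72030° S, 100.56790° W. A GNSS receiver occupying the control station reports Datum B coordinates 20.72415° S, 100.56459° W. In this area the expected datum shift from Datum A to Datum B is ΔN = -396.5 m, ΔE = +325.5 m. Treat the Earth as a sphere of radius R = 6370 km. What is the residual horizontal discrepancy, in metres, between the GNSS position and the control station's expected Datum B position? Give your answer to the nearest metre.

Observed coordinate differences: Δφ = -0.00385°, Δλ = +0.00331°.
Converting to metres (1° lat = 111177 m, cos φ = 0.935319): observed ΔN = -428.0 m, observed ΔE = 344.2 m.
Subtracting the expected shift leaves a residual of -428.0 − (-396.5) = -31.5 m north and 344.2 − (325.5) = 18.7 m east.
Residual distance = √((-31.5)² + 18.7²) = 36.7 m.

37 m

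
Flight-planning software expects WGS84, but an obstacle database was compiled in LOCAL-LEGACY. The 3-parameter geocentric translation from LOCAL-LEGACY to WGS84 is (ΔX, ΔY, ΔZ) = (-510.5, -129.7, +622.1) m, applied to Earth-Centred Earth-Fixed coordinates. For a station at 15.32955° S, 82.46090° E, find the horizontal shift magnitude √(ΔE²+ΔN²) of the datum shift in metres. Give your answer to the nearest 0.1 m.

At φ = -15.32955°, λ = 82.46090°: sin φ = -0.264370, cos φ = 0.964421, sin λ = 0.991356, cos λ = 0.131203.
ΔE = −sin λ·ΔX + cos λ·ΔY = −(0.991356)·(-510.5) + (0.131203)·(-129.7) = 489.07 m.
ΔN = −sin φ cos λ·ΔX − sin φ sin λ·ΔY + cos φ·ΔZ = −(-0.264370)(0.131203)(-510.5) − (-0.264370)(0.991356)(-129.7) + (0.964421)(622.1) = 548.27 m.
Horizontal magnitude = √(ΔE² + ΔN²) = √(489.07² + 548.27²) = 734.70 m.

734.7 m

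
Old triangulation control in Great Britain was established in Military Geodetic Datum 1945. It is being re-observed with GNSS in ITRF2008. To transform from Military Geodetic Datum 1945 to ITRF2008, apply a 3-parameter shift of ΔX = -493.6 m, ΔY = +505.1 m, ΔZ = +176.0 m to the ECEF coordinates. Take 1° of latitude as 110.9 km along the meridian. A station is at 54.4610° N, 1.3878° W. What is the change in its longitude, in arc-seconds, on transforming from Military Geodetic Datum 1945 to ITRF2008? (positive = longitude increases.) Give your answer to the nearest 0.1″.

Δλ = 27.5″

sin φ = 0.813720, cos φ = 0.581257, sin λ = -0.024219, cos λ = 0.999707.
East component: ΔE = −sin λ·ΔX + cos λ·ΔY = −(-0.024219)(-493.6) + (0.999707)(505.1) = 493.00 m.
1° of latitude spans 110900 m; at latitude φ, 1° of longitude spans that × cos φ = 64461.4 m, so Δλ = 493.00 / 64461.4 × 3600 = 27.533″.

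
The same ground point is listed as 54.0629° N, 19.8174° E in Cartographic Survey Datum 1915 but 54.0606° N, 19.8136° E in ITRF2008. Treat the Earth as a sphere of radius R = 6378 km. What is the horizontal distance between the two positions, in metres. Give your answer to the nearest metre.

357 m

Δφ = 54.0606° − 54.0629° = -0.0023°; Δλ = 19.8136° − 19.8174° = -0.0038°.
1° along a meridian = πR/180 = 111317 m.
ΔN = Δφ × 111317 = -256.0 m; ΔE = Δλ × 111317 × cos(54.0629°) = -0.0038 × 111317 × 0.586897 = -248.3 m.
Distance = √(ΔE² + ΔN²) = √((-248.3)² + (-256.0)²) = 356.6 m.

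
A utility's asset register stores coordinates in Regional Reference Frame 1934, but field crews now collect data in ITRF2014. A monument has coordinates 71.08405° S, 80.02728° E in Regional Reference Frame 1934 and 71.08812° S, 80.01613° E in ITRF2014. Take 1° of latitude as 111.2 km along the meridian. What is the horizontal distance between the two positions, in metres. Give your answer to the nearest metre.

605 m

Δφ = -71.08812° − -71.08405° = -0.00407°; Δλ = 80.01613° − 80.02728° = -0.01115°.
ΔN = Δφ × 111200 = -452.6 m; ΔE = Δλ × 111200 × cos(-71.08405°) = -0.01115 × 111200 × 0.324181 = -401.9 m.
Distance = √(ΔE² + ΔN²) = √((-401.9)² + (-452.6)²) = 605.3 m.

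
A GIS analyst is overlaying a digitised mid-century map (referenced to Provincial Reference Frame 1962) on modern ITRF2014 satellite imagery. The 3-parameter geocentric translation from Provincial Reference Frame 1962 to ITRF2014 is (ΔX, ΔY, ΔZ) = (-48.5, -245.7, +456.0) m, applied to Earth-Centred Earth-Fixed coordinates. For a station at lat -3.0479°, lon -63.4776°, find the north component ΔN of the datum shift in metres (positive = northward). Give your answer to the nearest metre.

ΔN = 466 m

The local north axis is (−sin φ cos λ, −sin φ sin λ, cos φ), giving ΔN = -1.152 + 11.689 + 455.355 = 465.89 m.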